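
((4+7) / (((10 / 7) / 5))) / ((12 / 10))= 385 / 12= 32.08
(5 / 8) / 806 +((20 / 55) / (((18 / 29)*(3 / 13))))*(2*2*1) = 19448653 / 1915056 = 10.16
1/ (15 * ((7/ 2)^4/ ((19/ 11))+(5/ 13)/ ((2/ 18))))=3952/ 5355345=0.00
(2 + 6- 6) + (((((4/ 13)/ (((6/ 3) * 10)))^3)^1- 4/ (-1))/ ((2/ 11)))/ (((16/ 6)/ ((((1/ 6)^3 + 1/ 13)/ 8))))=22857222673/ 10967424000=2.08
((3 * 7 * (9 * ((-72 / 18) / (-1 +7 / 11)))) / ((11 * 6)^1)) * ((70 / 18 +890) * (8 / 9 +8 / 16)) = 1407875 / 36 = 39107.64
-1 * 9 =-9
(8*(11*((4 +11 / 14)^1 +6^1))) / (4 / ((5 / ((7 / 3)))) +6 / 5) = 49830 / 161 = 309.50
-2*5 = -10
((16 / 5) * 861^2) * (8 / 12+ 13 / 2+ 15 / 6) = 114657648 / 5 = 22931529.60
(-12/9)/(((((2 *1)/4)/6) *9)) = -16/9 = -1.78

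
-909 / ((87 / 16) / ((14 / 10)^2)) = -327.66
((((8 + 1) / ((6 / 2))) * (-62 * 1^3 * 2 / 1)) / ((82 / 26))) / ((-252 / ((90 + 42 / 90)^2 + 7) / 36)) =138023.45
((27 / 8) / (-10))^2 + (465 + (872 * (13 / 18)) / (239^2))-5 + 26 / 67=101516111569027 / 220441363200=460.51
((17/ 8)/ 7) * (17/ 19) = 289/ 1064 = 0.27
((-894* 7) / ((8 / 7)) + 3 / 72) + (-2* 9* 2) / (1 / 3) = -134009 / 24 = -5583.71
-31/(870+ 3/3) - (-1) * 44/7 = 38107/6097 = 6.25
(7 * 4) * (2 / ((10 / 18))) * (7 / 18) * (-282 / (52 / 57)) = -787626 / 65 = -12117.32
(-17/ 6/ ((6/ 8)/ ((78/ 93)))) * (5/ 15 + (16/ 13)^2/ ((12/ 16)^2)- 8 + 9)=-416432/ 32643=-12.76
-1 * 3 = -3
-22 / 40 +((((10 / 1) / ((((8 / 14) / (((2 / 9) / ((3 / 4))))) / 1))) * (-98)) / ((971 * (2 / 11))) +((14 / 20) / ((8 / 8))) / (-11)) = -4028099 / 1153548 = -3.49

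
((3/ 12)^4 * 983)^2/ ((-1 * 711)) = -966289/ 46596096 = -0.02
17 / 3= 5.67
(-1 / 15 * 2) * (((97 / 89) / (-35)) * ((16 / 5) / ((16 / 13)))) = 2522 / 233625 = 0.01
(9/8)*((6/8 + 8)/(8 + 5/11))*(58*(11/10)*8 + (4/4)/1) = 590667/992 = 595.43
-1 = -1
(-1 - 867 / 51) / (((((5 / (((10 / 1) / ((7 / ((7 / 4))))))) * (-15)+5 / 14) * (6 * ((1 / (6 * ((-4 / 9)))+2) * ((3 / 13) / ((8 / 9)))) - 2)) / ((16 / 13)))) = 129024 / 91715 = 1.41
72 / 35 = 2.06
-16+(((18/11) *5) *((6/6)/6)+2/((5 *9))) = -7223/495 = -14.59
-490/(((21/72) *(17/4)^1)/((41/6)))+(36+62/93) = -135890/51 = -2664.51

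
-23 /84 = -0.27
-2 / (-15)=2 / 15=0.13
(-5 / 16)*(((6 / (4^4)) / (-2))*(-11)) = -165 / 4096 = -0.04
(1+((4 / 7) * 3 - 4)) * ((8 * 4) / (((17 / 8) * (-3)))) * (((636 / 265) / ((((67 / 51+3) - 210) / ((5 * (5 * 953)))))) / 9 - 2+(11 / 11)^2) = -25690368 / 124831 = -205.80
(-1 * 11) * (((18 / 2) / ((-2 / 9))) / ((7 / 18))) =8019 / 7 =1145.57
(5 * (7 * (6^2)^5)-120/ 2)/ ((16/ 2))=529079025/ 2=264539512.50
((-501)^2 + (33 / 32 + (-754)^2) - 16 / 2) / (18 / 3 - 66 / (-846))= 3697629261 / 27424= 134831.87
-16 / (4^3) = -1 / 4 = -0.25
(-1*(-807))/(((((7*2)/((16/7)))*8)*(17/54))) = 43578/833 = 52.31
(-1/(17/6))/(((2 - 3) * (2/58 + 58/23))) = 4002/28985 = 0.14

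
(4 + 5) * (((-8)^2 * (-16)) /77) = -9216 /77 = -119.69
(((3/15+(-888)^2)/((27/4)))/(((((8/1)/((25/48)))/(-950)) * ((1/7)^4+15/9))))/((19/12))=-1183309140125/432288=-2737316.65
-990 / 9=-110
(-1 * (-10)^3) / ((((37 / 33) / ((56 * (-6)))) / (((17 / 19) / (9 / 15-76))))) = 942480000 / 265031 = 3556.11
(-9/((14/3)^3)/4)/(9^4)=-1/296352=-0.00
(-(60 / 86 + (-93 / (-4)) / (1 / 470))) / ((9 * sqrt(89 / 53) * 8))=-104425 * sqrt(4717) / 61232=-117.13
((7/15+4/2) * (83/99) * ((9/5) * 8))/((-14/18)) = -73704/1925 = -38.29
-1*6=-6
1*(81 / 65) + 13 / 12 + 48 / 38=3.59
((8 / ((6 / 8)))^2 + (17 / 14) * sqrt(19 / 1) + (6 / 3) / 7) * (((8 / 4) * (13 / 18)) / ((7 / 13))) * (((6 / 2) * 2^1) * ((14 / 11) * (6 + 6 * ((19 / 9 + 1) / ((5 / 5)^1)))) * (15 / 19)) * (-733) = -1317466580560 / 39501 - 1558372660 * sqrt(19) / 4389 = -34900424.83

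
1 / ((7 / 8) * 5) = 8 / 35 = 0.23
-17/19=-0.89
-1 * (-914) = 914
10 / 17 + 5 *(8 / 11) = 790 / 187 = 4.22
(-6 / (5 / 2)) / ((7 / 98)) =-168 / 5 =-33.60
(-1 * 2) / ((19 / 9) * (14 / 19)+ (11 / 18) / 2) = -72 / 67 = -1.07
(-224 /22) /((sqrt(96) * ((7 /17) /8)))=-272 * sqrt(6) /33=-20.19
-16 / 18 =-8 / 9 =-0.89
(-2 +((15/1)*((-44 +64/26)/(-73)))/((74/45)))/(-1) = -112024/35113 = -3.19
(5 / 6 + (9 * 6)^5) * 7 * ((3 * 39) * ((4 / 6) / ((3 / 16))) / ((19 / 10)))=703730817007.72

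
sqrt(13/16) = 0.90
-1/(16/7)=-7/16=-0.44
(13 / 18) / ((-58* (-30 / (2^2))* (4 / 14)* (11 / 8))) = 182 / 43065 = 0.00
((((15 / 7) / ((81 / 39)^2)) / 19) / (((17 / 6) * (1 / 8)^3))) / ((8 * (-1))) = -108160 / 183141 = -0.59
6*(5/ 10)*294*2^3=7056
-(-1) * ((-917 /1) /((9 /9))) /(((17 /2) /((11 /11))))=-107.88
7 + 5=12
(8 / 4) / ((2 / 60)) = 60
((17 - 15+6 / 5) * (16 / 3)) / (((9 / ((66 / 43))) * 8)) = 704 / 1935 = 0.36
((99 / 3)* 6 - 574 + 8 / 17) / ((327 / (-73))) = 155344 / 1853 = 83.83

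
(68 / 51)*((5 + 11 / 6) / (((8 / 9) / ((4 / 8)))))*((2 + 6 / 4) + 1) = 369 / 16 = 23.06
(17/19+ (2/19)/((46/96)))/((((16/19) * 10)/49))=23863/3680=6.48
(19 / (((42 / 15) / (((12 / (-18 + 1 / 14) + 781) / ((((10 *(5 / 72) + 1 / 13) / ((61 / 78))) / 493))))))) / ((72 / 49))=206156579965 / 114456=1801186.31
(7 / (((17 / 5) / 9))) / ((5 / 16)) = 1008 / 17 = 59.29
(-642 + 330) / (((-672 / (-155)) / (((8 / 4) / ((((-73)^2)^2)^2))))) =-2015 / 11290441286517134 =-0.00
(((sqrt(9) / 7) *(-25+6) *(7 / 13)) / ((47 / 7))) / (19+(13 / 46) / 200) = -1223600 / 35603581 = -0.03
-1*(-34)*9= 306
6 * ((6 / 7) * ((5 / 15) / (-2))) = -0.86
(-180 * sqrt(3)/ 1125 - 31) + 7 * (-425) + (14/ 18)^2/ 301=-10469891/ 3483 - 4 * sqrt(3)/ 25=-3006.28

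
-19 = -19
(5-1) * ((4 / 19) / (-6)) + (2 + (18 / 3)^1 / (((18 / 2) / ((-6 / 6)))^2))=992 / 513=1.93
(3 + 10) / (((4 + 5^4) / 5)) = 65 / 629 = 0.10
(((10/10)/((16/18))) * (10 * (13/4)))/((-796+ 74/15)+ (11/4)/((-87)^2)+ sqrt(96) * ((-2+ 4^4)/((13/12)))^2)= 75721493507148312525/759498883957935108389143484+ 5261983797702711456000 * sqrt(6)/189874720989483777097285871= 0.00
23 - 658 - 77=-712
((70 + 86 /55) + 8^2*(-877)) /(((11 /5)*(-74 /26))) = 40080352 /4477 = 8952.50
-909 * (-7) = 6363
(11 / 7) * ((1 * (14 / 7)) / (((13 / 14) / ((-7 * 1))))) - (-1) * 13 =-139 / 13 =-10.69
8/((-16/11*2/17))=-187/4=-46.75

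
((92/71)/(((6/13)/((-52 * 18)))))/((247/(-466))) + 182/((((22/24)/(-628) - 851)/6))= 3298479308832/665487331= 4956.49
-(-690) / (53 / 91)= 62790 / 53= 1184.72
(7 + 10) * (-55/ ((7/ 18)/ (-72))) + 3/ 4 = 4847061/ 28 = 173109.32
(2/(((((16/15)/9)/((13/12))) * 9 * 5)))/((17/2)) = 13/272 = 0.05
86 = 86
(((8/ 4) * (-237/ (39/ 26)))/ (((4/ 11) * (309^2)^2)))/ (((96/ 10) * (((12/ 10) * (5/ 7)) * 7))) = -4345/ 2625586951968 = -0.00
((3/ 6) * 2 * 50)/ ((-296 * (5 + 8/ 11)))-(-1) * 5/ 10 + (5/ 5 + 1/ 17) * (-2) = -261085/ 158508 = -1.65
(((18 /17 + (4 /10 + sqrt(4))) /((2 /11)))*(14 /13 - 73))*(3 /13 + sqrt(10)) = -4642.47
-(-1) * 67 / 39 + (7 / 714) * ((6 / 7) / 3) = 2662 / 1547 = 1.72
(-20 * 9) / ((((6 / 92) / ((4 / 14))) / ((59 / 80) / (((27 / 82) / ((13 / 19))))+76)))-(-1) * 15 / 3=-61134.92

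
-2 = -2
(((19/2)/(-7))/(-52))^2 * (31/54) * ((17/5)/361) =527/143095680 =0.00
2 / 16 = 1 / 8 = 0.12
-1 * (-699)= 699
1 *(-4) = -4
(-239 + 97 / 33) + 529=9667 / 33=292.94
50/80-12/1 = -91/8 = -11.38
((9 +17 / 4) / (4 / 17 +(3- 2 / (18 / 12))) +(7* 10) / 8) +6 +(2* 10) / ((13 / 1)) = 58649 / 2522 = 23.25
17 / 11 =1.55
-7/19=-0.37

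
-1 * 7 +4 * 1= -3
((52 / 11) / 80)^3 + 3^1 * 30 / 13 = 958348561 / 138424000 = 6.92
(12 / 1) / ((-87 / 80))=-320 / 29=-11.03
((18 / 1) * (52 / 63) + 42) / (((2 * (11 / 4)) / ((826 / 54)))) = 46964 / 297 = 158.13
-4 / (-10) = 2 / 5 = 0.40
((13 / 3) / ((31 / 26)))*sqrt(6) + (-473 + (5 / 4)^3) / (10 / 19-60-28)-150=-5127469 / 35456 + 338*sqrt(6) / 93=-135.71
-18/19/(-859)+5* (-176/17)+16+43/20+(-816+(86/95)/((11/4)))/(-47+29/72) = -3298956709381/204791011700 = -16.11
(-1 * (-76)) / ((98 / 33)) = 1254 / 49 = 25.59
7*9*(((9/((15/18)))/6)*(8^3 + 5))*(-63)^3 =-73298527533/5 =-14659705506.60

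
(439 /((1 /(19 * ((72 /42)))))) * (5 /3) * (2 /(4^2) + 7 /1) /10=475437 /28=16979.89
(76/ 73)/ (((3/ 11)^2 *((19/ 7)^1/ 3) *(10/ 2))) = 3388/ 1095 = 3.09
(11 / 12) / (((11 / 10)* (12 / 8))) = 5 / 9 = 0.56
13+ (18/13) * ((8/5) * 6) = 1709/65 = 26.29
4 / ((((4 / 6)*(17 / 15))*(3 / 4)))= 120 / 17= 7.06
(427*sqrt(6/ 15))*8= 3416*sqrt(10)/ 5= 2160.47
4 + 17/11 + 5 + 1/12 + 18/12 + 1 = 1733/132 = 13.13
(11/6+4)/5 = 7/6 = 1.17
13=13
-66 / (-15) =22 / 5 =4.40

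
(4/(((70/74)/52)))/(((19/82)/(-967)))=-610246624/665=-917664.10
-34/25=-1.36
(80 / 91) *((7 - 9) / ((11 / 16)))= -2560 / 1001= -2.56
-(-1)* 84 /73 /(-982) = -42 /35843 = -0.00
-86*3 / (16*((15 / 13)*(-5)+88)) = -0.20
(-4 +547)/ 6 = 181/ 2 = 90.50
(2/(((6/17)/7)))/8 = 4.96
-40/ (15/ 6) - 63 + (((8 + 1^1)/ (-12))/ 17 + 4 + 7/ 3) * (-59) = -91813/ 204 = -450.06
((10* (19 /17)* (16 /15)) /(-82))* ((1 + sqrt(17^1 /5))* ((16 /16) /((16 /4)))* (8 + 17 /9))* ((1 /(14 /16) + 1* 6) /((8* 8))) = -8455* sqrt(85) /1053864-42275 /1053864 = -0.11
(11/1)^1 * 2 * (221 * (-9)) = -43758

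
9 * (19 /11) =171 /11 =15.55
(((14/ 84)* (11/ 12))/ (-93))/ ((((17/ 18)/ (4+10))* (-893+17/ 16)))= 616/ 22562451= 0.00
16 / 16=1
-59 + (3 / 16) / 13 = -58.99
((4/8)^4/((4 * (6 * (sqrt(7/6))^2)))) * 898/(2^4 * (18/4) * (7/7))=449/16128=0.03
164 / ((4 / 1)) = 41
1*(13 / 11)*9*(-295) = -34515 / 11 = -3137.73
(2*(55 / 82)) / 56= 55 / 2296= 0.02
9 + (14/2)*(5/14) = 23/2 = 11.50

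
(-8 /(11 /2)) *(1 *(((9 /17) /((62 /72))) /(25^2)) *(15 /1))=-0.02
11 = 11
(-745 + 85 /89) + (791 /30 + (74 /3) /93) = -178140833 /248310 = -717.41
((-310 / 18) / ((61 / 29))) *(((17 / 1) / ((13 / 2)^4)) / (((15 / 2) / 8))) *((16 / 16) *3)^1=-3912448 / 15679989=-0.25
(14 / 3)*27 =126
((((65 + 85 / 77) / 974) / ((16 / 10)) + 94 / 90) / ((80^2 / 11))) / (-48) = -14672249 / 377008128000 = -0.00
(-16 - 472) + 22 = -466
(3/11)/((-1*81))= -0.00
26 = 26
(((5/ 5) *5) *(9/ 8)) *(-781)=-35145/ 8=-4393.12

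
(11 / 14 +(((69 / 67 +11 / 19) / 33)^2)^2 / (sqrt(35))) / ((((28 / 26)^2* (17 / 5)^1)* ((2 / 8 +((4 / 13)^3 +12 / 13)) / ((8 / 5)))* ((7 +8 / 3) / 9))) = 52254844263914799104* sqrt(35) / 1030353273013987132840886025 +441096084 / 1786530935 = 0.25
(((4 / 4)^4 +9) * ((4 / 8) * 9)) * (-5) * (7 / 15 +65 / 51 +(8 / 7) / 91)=-4273020 / 10829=-394.59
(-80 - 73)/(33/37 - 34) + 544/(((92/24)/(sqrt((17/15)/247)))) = 5661/1225 + 1088 * sqrt(62985)/28405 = 14.23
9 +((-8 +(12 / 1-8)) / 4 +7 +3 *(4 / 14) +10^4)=70111 / 7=10015.86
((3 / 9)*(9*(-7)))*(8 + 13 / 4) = -945 / 4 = -236.25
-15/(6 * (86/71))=-355/172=-2.06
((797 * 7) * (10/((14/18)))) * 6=430380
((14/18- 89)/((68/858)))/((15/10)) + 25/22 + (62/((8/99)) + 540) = 3812209/6732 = 566.28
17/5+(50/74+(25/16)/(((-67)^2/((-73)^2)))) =78801921/13287440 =5.93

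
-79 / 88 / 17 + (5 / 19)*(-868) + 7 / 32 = -25951693 / 113696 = -228.26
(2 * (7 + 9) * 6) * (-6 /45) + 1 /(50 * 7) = -8959 /350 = -25.60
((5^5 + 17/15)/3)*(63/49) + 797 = 74787/35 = 2136.77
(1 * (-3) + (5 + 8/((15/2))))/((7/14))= 6.13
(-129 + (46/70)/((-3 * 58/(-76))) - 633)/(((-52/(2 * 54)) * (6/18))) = 62624232/13195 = 4746.06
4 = 4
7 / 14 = 1 / 2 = 0.50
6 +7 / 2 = 19 / 2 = 9.50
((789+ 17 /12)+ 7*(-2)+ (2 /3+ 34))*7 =5677.58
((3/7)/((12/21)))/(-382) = -3/1528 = -0.00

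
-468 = -468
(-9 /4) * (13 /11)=-117 /44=-2.66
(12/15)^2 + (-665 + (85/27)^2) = -11927336/18225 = -654.45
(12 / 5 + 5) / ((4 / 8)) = 14.80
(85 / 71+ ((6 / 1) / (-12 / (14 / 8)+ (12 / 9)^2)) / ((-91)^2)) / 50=16086883 / 671944000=0.02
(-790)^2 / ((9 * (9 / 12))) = 2496400 / 27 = 92459.26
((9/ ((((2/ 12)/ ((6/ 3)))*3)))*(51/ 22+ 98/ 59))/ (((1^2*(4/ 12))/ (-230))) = -64149300/ 649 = -98843.30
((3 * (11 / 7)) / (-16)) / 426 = -11 / 15904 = -0.00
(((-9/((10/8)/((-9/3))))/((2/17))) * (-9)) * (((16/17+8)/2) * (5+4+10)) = -701784/5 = -140356.80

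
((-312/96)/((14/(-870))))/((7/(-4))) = -5655/49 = -115.41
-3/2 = -1.50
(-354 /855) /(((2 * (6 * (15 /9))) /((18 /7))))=-177 /3325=-0.05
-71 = -71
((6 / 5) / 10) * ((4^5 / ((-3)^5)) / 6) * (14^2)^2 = -19668992 / 6075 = -3237.69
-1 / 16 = -0.06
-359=-359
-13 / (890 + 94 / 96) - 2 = -86158 / 42767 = -2.01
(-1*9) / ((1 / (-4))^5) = 9216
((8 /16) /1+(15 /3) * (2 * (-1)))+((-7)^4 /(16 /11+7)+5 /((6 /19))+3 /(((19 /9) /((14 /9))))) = 172302 /589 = 292.53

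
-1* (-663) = 663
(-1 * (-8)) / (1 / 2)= 16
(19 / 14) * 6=8.14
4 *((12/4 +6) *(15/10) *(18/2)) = 486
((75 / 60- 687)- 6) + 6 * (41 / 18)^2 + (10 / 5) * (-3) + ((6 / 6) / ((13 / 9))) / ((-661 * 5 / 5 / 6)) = -618658867 / 928044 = -666.63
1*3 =3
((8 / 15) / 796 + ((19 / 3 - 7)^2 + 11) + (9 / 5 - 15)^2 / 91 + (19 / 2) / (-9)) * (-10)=-100268227 / 814905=-123.04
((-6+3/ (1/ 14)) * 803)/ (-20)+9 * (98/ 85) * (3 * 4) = -22455/ 17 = -1320.88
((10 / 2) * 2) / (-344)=-5 / 172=-0.03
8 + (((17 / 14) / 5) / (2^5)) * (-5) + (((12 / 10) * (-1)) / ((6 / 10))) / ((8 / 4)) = 3119 / 448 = 6.96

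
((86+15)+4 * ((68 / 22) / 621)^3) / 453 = 32193947530507 / 144394635248523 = 0.22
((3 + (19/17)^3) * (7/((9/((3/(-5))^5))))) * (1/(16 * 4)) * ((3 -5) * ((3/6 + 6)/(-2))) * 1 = -26533143/982600000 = -0.03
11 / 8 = 1.38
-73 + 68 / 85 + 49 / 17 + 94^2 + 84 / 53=8768.27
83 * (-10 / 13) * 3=-2490 / 13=-191.54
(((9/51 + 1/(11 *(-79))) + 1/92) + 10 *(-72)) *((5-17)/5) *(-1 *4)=-6910.21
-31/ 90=-0.34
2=2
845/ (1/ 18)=15210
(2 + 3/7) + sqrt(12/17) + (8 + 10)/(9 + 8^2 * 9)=2 * sqrt(51)/17 + 1119/455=3.30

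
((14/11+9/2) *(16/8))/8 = 127/88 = 1.44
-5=-5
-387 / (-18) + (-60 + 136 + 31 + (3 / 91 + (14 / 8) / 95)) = 4445307 / 34580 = 128.55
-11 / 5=-2.20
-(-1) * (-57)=-57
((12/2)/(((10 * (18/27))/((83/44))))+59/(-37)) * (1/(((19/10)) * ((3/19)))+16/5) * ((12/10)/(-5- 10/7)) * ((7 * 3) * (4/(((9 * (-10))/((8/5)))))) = 32250232/171703125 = 0.19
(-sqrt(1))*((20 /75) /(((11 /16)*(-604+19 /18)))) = 384 /596915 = 0.00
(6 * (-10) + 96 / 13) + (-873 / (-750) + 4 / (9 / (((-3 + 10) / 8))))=-746789 / 14625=-51.06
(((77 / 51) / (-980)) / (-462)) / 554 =1 / 166133520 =0.00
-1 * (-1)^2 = -1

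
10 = 10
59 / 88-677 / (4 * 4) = -7329 / 176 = -41.64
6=6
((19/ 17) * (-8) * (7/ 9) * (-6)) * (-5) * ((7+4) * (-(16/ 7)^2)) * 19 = 81326080/ 357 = 227804.15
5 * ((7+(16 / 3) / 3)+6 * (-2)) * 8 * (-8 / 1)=1031.11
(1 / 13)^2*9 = 9 / 169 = 0.05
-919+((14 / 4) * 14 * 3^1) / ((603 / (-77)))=-188492 / 201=-937.77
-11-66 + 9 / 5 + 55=-101 / 5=-20.20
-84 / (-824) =21 / 206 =0.10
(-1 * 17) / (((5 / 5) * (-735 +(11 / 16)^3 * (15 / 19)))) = 1323008 / 57180675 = 0.02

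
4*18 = 72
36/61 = 0.59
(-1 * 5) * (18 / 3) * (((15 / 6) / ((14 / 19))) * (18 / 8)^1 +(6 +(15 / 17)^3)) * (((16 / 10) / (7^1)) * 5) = -118202265 / 240737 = -491.00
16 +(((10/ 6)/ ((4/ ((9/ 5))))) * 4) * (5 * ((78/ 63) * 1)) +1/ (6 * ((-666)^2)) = 644043319/ 18629352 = 34.57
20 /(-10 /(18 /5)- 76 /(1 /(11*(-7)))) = 180 /52643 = 0.00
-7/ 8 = -0.88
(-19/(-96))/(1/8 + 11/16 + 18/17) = 323/3054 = 0.11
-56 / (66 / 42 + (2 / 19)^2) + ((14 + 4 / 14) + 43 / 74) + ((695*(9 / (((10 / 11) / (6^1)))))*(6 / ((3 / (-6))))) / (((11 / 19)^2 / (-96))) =3233101555150825 / 22786302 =141887944.57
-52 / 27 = -1.93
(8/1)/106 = 0.08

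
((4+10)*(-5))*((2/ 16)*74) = -1295/ 2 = -647.50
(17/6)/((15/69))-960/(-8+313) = 18091/1830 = 9.89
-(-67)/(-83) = -67/83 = -0.81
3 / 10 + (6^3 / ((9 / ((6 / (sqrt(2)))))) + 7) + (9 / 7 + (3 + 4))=1091 / 70 + 72 * sqrt(2)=117.41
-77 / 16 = -4.81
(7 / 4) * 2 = 7 / 2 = 3.50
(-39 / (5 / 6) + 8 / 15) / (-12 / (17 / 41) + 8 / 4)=5899 / 3435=1.72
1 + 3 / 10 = 13 / 10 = 1.30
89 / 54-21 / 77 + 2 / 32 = 6833 / 4752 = 1.44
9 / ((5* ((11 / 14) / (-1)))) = -126 / 55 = -2.29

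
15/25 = 3/5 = 0.60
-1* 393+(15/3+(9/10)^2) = -38719/100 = -387.19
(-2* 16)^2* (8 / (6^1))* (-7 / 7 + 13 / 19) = -8192 / 19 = -431.16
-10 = -10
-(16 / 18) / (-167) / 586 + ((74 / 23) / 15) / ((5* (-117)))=-3531194 / 9875499075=-0.00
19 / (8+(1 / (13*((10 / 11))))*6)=1235 / 553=2.23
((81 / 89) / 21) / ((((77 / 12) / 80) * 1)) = 25920 / 47971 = 0.54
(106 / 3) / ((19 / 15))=27.89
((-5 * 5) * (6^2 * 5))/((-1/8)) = 36000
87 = 87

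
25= 25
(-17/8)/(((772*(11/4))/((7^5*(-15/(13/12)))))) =12857355/55198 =232.93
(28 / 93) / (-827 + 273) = -14 / 25761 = -0.00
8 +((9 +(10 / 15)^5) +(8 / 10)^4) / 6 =9.59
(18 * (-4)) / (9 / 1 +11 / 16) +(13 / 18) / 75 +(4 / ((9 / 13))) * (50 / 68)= -2258329 / 711450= -3.17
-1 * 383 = -383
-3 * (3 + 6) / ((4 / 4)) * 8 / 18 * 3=-36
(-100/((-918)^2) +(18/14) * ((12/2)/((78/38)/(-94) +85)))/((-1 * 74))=-20292358439/16563187814418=-0.00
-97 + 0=-97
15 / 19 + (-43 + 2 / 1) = -764 / 19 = -40.21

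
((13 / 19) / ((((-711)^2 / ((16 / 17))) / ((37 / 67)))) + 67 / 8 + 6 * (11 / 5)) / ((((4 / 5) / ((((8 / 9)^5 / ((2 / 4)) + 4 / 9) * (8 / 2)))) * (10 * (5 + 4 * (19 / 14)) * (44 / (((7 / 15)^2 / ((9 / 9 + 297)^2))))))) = 14860708456805424941 / 165836318445660421294084800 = 0.00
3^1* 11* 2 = 66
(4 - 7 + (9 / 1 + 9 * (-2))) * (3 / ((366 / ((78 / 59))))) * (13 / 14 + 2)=-9594 / 25193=-0.38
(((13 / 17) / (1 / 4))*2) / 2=52 / 17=3.06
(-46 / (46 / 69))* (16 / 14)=-552 / 7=-78.86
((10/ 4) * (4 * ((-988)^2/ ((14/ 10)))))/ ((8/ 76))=463668400/ 7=66238342.86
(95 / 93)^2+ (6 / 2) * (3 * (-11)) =-847226 / 8649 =-97.96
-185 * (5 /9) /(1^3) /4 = -925 /36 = -25.69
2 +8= 10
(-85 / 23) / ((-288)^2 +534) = -85 / 1919994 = -0.00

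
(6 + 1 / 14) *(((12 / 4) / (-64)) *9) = -2295 / 896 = -2.56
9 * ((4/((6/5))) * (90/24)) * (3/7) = 675/14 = 48.21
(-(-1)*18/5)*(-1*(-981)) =17658/5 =3531.60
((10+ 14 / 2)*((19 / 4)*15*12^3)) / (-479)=-2093040 / 479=-4369.60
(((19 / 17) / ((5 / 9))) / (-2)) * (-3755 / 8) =128421 / 272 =472.14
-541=-541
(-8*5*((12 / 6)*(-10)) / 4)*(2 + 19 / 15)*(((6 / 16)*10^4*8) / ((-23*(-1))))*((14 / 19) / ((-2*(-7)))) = 19600000 / 437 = 44851.26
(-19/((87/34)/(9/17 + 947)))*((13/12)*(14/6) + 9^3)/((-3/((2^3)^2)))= 257916141440/2349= 109798272.22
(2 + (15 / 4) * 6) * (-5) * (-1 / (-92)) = -1.33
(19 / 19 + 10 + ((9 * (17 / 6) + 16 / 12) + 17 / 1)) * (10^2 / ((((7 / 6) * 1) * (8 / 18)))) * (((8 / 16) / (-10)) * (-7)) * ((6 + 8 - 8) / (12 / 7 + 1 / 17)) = 5285385 / 422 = 12524.61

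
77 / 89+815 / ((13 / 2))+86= 245573 / 1157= 212.25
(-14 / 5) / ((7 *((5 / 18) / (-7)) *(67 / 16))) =4032 / 1675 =2.41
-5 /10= -0.50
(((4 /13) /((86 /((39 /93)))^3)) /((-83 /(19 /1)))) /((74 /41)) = -131651 /29095796866508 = -0.00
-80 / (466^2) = -20 / 54289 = -0.00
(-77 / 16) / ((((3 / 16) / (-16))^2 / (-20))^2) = -8267812044800 / 81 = -102071753639.51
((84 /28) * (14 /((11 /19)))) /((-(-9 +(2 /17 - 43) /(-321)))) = 34561 /4224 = 8.18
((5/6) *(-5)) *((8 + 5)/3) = -325/18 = -18.06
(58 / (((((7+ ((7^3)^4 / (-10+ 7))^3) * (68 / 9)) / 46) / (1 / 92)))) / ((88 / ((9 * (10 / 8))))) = -317115 / 63471829526496665500502703657477632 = -0.00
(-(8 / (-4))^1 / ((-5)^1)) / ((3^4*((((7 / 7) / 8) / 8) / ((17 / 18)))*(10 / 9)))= -0.27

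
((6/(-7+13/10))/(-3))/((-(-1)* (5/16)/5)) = 320/57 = 5.61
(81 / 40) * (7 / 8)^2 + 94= 244609 / 2560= 95.55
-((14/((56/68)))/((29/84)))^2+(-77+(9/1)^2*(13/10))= -20153837/8410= -2396.41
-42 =-42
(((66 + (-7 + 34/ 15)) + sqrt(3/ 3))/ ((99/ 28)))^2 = 310.14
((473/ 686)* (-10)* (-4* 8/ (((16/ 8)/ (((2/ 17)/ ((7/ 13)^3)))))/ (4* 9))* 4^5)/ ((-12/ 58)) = -617190379520/ 54000891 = -11429.26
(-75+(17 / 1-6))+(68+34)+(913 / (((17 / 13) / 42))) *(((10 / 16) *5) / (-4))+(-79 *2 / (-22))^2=-751030017 / 32912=-22819.34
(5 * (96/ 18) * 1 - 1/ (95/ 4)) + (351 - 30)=99073/ 285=347.62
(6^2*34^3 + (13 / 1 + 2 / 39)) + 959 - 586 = 55197872 / 39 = 1415330.05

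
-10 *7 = -70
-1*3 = -3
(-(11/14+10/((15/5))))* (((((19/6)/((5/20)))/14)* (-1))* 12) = 6574/147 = 44.72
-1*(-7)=7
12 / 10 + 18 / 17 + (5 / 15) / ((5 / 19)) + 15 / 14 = 16411 / 3570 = 4.60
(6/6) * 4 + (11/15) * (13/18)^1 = 1223/270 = 4.53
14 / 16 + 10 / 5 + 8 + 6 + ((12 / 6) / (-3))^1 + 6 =533 / 24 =22.21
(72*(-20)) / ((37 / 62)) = -89280 / 37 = -2412.97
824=824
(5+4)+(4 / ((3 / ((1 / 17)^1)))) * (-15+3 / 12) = 7.84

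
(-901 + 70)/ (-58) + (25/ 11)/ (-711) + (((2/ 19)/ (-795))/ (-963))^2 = 152762912792213423633/ 10664532043221726450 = 14.32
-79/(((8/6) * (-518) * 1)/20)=1185/518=2.29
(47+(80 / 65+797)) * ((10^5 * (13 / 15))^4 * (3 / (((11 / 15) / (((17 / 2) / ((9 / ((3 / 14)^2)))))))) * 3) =41039081200000000000000000 / 1617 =25379765739022881880024.74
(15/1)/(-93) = -5/31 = -0.16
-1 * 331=-331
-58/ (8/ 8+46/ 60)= -1740/ 53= -32.83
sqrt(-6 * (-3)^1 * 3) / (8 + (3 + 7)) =sqrt(6) / 6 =0.41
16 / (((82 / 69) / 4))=2208 / 41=53.85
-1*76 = -76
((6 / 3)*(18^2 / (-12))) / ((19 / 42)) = -2268 / 19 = -119.37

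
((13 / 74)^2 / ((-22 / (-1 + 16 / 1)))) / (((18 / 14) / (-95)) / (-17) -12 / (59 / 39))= 563610775 / 212440686216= 0.00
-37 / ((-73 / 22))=814 / 73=11.15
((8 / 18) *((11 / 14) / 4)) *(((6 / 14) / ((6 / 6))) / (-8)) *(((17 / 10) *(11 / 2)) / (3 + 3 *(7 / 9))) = -2057 / 250880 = -0.01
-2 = -2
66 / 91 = 0.73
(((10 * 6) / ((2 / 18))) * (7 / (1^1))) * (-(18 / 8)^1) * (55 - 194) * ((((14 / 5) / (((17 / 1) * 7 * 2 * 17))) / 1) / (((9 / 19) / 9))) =4492341 / 289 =15544.43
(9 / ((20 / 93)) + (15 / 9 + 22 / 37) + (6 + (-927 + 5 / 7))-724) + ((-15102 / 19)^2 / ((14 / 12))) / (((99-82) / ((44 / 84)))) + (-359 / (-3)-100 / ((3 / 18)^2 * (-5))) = 10631256568291 / 667582860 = 15925.00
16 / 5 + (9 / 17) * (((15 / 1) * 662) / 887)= 688114 / 75395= 9.13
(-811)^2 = 657721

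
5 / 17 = 0.29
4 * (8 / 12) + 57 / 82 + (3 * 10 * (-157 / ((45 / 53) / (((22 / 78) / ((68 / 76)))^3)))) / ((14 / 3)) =-5666771069977 / 167283257778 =-33.88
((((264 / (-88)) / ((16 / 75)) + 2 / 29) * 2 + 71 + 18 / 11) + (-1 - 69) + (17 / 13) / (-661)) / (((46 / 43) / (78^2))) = -2797072588089 / 19399028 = -144186.22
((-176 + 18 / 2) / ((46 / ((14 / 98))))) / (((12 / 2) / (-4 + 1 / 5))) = 3173 / 9660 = 0.33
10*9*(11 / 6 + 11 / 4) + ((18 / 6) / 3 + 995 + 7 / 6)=4229 / 3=1409.67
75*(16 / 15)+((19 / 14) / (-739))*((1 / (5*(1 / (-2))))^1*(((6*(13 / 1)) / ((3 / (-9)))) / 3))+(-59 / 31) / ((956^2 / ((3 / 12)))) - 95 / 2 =95097033482317 / 2931230375360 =32.44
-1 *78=-78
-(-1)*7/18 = 7/18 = 0.39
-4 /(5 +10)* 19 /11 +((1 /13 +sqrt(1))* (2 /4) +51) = 109562 /2145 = 51.08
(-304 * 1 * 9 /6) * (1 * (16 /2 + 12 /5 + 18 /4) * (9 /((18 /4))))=-67944 /5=-13588.80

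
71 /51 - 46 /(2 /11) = -12832 /51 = -251.61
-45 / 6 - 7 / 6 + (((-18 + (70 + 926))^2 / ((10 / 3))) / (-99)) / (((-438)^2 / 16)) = -7833022 / 879285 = -8.91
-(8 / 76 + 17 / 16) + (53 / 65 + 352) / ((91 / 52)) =27725003 / 138320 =200.44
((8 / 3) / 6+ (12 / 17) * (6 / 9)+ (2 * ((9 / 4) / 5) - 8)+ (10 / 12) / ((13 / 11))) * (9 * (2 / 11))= -108994 / 12155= -8.97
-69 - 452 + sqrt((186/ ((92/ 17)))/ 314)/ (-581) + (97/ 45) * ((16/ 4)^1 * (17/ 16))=-92131/ 180 - sqrt(5708991)/ 4195982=-511.84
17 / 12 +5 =77 / 12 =6.42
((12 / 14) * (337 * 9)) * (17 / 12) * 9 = 464049 / 14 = 33146.36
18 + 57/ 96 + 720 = 23635/ 32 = 738.59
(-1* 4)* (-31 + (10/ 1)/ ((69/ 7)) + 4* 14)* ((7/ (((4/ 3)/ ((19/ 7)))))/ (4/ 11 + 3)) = -375155/ 851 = -440.84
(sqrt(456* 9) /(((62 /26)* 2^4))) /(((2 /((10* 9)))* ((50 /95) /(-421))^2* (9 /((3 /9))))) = 831792013* sqrt(114) /4960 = 1790546.05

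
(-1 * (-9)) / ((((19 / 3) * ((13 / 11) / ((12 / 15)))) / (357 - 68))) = 343332 / 1235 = 278.00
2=2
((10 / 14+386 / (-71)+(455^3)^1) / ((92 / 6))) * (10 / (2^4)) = 175558485105 / 45724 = 3839525.96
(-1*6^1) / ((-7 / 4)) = 3.43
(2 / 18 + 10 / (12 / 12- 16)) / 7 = -5 / 63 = -0.08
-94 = -94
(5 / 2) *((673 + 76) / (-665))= -2.82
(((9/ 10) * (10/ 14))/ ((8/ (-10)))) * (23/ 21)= -345/ 392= -0.88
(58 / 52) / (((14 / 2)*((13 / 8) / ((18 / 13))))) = 2088 / 15379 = 0.14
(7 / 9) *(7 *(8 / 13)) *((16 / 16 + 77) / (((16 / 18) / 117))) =34398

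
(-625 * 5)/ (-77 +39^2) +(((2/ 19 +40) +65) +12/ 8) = 150813/ 1444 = 104.44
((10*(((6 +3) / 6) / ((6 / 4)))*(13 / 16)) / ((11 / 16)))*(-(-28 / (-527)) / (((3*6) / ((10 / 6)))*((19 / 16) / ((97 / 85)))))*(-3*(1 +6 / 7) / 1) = 5245760 / 16851879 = 0.31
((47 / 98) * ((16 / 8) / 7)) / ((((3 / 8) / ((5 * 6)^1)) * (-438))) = -1880 / 75117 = -0.03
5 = 5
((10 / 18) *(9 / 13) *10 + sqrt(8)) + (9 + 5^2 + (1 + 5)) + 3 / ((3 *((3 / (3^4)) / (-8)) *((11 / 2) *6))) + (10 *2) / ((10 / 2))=2 *sqrt(2) + 5906 / 143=44.13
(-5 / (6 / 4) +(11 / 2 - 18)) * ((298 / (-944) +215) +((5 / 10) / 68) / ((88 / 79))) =-14401604515 / 4236672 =-3399.27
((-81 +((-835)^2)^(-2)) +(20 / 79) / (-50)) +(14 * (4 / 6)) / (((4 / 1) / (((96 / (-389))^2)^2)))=-71225771131101179221771386 / 879369500054740899199375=-81.00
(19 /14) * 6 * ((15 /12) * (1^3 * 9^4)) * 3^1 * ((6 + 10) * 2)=6411034.29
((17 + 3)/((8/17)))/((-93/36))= -16.45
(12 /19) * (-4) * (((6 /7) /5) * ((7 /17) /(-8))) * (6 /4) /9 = 6 /1615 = 0.00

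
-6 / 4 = -3 / 2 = -1.50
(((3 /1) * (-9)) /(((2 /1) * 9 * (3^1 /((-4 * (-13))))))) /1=-26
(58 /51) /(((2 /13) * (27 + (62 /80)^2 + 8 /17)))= 0.26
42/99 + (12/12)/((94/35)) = 2471/3102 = 0.80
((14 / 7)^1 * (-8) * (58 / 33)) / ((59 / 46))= -42688 / 1947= -21.93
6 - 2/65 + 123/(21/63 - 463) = 514559/90220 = 5.70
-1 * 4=-4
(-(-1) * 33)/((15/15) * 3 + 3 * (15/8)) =88/23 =3.83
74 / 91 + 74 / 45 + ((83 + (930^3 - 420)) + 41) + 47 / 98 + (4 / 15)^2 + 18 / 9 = 230568850637239 / 286650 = 804356709.01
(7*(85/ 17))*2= 70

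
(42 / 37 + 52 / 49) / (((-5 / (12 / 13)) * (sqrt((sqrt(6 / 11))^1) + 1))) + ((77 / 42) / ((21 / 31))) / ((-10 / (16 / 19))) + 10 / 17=0.14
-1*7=-7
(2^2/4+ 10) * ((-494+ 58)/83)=-4796/83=-57.78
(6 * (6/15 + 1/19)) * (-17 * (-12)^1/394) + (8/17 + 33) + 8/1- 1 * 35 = 2506022/318155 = 7.88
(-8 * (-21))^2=28224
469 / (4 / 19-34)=-8911 / 642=-13.88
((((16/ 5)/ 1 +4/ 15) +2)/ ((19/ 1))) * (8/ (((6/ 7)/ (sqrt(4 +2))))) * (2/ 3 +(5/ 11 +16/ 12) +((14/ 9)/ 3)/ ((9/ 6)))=18.42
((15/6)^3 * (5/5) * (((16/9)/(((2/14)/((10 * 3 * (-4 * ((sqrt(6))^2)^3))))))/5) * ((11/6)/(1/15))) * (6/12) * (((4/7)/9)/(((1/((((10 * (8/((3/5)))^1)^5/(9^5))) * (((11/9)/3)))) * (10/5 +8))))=-9912320000000000000/387420489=-25585430511.39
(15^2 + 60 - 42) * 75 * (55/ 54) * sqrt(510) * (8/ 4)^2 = 74250 * sqrt(510) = 1676801.08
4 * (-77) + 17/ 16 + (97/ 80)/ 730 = -17925053/ 58400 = -306.94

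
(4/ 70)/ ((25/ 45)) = 18/ 175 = 0.10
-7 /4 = -1.75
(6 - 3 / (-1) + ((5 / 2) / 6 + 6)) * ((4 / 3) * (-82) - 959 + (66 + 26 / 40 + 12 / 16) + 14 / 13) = -1803491 / 117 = -15414.45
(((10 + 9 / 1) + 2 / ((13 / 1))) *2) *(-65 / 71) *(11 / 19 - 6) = 256470 / 1349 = 190.12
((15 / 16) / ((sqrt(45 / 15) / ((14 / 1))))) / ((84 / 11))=55 * sqrt(3) / 96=0.99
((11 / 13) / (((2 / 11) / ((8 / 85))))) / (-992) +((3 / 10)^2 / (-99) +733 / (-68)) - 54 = -976388607 / 15072200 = -64.78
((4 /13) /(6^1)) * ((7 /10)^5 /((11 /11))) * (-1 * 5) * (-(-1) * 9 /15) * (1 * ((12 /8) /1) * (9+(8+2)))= -957999 /1300000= -0.74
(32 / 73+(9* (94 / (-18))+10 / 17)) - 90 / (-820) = -4667177 / 101762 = -45.86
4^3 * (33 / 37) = 2112 / 37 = 57.08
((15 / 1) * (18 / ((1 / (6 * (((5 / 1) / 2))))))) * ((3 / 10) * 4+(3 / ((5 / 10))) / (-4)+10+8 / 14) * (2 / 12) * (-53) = -5144445 / 14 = -367460.36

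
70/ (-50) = -7/ 5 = -1.40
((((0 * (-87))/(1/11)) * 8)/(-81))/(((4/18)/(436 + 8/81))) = 0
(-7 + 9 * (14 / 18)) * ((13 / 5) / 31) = 0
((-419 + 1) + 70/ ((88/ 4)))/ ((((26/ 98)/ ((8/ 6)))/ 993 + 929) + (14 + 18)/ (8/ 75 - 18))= -6019260156/ 13454398669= -0.45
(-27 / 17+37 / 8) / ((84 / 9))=177 / 544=0.33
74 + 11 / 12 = 899 / 12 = 74.92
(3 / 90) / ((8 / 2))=1 / 120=0.01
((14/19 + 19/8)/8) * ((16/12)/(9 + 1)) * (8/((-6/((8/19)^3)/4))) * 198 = -2663936/651605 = -4.09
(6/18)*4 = 4/3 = 1.33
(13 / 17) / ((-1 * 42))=-13 / 714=-0.02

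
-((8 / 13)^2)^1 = -64 / 169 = -0.38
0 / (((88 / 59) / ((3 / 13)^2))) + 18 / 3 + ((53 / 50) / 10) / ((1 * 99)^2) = 29403053 / 4900500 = 6.00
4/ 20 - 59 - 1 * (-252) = 966/ 5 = 193.20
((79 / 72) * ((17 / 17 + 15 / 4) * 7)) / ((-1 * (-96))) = 10507 / 27648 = 0.38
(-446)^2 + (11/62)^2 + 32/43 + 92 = 32894558547/165292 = 199008.78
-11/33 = -1/3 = -0.33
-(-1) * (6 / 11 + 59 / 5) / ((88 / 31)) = 21049 / 4840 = 4.35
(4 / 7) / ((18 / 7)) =2 / 9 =0.22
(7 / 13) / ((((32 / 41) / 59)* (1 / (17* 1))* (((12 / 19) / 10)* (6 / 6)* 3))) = 27346795 / 7488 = 3652.08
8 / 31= 0.26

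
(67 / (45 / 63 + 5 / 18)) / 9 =938 / 125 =7.50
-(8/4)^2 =-4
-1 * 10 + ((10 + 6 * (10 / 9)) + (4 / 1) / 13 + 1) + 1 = 350 / 39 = 8.97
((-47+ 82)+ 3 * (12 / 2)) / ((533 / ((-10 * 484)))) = -256520 / 533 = -481.28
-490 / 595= -14 / 17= -0.82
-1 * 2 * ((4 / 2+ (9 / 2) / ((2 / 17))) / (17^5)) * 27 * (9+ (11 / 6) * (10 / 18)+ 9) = -165347 / 5679428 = -0.03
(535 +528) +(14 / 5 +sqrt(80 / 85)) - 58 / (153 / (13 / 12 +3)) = 4 *sqrt(17) / 17 +4884917 / 4590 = 1065.22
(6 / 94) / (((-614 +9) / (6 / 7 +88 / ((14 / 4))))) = -78 / 28435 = -0.00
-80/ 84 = -20/ 21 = -0.95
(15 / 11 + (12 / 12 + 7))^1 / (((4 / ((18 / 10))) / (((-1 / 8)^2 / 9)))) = 103 / 14080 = 0.01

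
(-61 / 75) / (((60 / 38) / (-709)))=821731 / 2250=365.21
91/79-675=-673.85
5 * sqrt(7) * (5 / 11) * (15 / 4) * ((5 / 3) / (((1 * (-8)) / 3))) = -14.09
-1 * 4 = -4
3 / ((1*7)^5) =3 / 16807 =0.00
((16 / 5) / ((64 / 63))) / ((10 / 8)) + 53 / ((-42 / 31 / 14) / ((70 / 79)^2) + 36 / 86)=8776036493 / 48227775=181.97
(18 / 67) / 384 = 3 / 4288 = 0.00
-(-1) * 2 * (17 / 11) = 34 / 11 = 3.09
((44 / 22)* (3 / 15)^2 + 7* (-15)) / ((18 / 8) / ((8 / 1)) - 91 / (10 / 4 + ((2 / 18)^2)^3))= 31862189536 / 10968562575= 2.90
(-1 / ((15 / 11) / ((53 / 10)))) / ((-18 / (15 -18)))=-583 / 900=-0.65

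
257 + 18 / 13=3359 / 13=258.38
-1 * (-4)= 4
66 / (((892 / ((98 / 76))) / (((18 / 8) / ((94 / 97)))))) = 1411641 / 6372448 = 0.22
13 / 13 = 1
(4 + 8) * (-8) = -96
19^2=361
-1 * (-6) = 6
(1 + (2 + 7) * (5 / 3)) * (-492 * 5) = -39360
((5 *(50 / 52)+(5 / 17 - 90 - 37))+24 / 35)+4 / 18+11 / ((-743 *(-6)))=-6257965592 / 51723945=-120.99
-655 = -655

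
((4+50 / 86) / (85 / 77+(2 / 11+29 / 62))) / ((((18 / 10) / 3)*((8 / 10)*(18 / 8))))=2137450 / 883521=2.42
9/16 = 0.56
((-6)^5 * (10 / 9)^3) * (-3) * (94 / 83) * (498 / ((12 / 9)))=13536000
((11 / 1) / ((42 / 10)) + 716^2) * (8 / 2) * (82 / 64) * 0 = 0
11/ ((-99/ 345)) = -115/ 3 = -38.33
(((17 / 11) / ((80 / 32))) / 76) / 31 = 17 / 64790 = 0.00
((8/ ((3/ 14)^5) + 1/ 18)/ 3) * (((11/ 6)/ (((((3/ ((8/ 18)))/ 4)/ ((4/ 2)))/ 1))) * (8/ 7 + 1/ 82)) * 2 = 167354143528/ 5649021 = 29625.34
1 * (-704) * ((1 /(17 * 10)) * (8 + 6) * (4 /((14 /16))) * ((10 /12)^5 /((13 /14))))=-6160000 /53703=-114.70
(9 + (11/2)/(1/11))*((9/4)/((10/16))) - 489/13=13818/65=212.58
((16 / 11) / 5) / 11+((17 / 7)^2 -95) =-2640646 / 29645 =-89.08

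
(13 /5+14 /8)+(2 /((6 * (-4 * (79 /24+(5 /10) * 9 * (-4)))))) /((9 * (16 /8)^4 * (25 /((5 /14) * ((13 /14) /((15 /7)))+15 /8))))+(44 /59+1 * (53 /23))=1071950507777 /144855950400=7.40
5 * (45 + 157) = 1010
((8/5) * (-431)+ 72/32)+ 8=-679.35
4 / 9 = 0.44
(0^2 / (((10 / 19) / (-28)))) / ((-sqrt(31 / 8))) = 0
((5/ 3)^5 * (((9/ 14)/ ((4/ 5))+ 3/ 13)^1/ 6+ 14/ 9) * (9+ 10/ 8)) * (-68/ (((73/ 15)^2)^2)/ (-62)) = 30824552734375/ 69216282311904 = 0.45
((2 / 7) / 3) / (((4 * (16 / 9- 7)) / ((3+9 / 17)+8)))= -42 / 799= -0.05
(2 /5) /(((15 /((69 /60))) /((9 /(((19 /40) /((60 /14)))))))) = 1656 /665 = 2.49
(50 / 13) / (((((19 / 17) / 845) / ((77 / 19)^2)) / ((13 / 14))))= 44347.41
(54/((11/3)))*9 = 1458/11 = 132.55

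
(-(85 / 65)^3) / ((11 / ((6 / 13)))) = -29478 / 314171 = -0.09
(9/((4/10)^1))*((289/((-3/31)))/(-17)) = 7905/2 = 3952.50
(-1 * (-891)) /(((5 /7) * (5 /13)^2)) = 1054053 /125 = 8432.42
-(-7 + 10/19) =123/19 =6.47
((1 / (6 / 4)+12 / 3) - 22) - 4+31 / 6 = -16.17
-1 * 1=-1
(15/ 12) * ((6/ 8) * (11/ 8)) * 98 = 8085/ 64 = 126.33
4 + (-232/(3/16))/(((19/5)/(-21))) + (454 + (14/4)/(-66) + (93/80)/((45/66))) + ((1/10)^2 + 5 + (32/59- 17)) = 53906932649/7398600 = 7286.10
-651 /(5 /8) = -5208 /5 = -1041.60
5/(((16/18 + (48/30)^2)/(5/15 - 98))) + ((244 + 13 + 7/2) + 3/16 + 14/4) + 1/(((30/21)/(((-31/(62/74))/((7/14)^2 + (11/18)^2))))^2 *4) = 219289306833/395798800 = 554.04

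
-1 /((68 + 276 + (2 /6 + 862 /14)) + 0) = -21 /8524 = -0.00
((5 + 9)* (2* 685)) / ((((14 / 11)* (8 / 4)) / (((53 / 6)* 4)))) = 798710 / 3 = 266236.67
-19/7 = -2.71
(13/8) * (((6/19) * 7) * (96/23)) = 6552/437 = 14.99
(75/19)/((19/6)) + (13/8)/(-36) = 124907/103968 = 1.20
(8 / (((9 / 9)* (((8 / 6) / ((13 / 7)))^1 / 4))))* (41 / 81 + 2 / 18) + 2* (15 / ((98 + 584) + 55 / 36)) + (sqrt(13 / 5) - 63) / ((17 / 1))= 23.95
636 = 636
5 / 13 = 0.38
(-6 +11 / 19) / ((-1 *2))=103 / 38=2.71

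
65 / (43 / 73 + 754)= 949 / 11017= 0.09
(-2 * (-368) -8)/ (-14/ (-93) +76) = 33852/ 3541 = 9.56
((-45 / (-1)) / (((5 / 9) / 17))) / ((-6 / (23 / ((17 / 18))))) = -5589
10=10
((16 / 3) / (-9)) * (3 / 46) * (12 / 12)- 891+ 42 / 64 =-890.38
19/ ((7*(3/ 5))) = 95/ 21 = 4.52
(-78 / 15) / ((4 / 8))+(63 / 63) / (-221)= -10.40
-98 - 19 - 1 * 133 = -250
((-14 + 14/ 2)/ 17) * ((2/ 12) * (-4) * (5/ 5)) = 14/ 51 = 0.27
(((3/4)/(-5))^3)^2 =729/64000000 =0.00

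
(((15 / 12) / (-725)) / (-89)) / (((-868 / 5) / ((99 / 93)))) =-33 / 277798192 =-0.00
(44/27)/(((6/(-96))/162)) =-4224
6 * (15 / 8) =45 / 4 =11.25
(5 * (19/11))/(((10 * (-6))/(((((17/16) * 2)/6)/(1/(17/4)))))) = -5491/25344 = -0.22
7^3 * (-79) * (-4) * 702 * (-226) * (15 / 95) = -51587918928 / 19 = -2715153627.79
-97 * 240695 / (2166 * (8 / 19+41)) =-23347415 / 89718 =-260.23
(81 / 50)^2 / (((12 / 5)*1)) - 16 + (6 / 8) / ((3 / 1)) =-29313 / 2000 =-14.66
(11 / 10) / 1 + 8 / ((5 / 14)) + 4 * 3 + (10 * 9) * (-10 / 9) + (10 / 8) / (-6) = -1553 / 24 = -64.71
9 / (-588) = -3 / 196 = -0.02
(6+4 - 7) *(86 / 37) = 258 / 37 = 6.97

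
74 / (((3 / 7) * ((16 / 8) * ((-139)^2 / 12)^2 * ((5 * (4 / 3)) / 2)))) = 18648 / 1866505205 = 0.00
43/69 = 0.62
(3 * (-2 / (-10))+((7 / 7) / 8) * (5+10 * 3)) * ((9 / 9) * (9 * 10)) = 1791 / 4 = 447.75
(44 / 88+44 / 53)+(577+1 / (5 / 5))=61409 / 106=579.33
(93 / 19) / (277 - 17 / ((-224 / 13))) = 20832 / 1183111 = 0.02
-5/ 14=-0.36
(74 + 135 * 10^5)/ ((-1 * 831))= -13500074/ 831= -16245.58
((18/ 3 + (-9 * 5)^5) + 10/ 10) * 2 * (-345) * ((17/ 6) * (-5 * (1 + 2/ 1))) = -5411287060350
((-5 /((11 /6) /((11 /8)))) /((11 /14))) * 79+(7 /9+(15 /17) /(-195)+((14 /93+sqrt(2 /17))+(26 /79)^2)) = -3183292914037 /8465904018+sqrt(34) /17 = -375.67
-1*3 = -3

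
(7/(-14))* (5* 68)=-170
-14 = -14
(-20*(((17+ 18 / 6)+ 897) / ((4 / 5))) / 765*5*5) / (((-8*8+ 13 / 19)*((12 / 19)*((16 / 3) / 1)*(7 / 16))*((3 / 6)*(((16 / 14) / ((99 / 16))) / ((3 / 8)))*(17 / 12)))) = 1365527625 / 59335168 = 23.01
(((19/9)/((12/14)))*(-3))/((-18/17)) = 2261/324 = 6.98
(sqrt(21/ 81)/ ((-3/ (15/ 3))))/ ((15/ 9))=-sqrt(21)/ 9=-0.51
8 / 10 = 4 / 5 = 0.80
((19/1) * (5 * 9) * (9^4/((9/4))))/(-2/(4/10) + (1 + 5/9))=-22438620/31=-723826.45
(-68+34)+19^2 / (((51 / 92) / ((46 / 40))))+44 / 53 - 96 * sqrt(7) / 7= 9673067 / 13515 - 96 * sqrt(7) / 7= 679.44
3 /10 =0.30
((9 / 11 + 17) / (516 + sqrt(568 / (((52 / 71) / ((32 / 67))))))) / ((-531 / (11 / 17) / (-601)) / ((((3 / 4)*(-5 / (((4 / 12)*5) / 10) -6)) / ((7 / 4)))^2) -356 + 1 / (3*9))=-612611829648 / 6306158936697481 + 774222624*sqrt(871) / 6306158936697481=-0.00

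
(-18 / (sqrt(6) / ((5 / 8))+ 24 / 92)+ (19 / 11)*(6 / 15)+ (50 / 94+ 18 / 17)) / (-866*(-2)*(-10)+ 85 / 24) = -46013163024 / 307791770300575+ 152352*sqrt(6) / 1400804507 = 0.00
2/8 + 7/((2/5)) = 71/4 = 17.75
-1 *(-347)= 347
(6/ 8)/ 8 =3/ 32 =0.09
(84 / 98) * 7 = 6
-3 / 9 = -0.33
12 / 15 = 4 / 5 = 0.80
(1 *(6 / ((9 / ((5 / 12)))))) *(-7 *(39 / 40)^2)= -1183 / 640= -1.85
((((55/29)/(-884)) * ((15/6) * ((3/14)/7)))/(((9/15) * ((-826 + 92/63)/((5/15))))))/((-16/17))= -4125/35093886464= -0.00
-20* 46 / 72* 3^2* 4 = -460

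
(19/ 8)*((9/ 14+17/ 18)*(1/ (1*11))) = 475/ 1386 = 0.34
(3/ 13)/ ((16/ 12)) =9/ 52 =0.17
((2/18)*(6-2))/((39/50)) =200/351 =0.57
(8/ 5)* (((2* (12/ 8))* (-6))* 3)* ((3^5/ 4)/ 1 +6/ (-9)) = -25956/ 5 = -5191.20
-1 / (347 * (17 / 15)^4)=-50625 / 28981787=-0.00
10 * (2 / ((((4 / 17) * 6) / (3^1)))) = 85 / 2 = 42.50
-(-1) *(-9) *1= -9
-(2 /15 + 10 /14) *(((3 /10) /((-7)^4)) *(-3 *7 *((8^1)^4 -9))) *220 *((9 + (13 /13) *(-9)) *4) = 0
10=10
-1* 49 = -49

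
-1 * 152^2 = -23104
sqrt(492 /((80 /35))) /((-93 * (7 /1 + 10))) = -sqrt(861) /3162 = -0.01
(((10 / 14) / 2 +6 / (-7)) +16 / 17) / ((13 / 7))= 105 / 442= 0.24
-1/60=-0.02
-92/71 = -1.30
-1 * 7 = -7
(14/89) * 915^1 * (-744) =-9530640/89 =-107085.84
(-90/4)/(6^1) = -15/4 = -3.75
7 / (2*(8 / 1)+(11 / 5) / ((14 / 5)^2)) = 1372 / 3191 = 0.43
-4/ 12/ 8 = -1/ 24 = -0.04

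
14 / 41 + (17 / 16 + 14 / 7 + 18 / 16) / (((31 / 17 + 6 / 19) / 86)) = 38230475 / 226648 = 168.68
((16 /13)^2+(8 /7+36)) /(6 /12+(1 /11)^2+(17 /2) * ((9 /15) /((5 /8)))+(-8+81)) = 276678600 /584512019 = 0.47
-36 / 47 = -0.77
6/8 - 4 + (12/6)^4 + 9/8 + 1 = 119/8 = 14.88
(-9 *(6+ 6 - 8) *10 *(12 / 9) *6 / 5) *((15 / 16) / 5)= -108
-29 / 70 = -0.41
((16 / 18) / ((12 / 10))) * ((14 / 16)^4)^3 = 69206436005 / 463856467968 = 0.15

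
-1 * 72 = -72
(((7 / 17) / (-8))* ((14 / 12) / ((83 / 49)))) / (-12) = 2401 / 812736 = 0.00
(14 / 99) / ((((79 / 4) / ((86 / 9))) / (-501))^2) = 46203817856 / 5560731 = 8308.95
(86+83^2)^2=48650625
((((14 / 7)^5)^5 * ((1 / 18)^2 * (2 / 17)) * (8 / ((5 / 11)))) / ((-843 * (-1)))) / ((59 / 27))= 1476395008 / 12682935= 116.41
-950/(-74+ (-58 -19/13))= 2470/347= 7.12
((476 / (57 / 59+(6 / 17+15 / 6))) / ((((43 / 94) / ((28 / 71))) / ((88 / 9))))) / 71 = 4705530368 / 317991321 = 14.80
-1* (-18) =18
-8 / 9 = -0.89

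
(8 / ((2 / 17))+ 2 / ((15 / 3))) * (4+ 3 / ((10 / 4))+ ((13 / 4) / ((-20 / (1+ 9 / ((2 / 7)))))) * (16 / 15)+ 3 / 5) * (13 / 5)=741 / 25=29.64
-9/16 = -0.56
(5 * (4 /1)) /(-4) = -5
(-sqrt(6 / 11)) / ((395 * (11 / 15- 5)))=3 * sqrt(66) / 55616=0.00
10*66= 660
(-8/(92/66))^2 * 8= 139392/529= 263.50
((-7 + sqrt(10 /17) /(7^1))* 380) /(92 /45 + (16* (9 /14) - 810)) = 418950 /125633 - 8550* sqrt(170) /2135761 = 3.28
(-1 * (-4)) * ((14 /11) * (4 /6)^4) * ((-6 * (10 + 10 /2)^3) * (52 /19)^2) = -605696000 /3971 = -152529.84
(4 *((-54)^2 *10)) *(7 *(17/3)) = 4626720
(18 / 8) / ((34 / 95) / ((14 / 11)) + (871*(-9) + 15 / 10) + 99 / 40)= -11970 / 41680837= -0.00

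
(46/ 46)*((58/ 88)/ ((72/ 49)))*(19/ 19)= 1421/ 3168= 0.45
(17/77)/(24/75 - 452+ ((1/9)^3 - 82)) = -0.00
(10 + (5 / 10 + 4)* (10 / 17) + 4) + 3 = 334 / 17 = 19.65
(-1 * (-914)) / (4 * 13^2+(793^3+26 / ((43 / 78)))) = 0.00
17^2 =289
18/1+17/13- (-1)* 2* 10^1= 511/13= 39.31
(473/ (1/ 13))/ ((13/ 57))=26961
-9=-9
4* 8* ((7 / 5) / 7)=32 / 5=6.40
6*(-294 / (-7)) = 252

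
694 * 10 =6940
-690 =-690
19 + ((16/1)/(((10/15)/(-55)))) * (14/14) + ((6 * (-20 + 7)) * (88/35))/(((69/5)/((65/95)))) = -4009503/3059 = -1310.72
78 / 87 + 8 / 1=258 / 29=8.90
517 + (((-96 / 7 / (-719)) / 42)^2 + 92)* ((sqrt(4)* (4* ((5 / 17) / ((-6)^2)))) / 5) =10934488241933 / 21100797137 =518.20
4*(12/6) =8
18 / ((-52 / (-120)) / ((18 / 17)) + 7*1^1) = 9720 / 4001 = 2.43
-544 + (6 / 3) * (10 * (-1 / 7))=-3828 / 7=-546.86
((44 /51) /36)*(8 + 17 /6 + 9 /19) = 14179 /52326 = 0.27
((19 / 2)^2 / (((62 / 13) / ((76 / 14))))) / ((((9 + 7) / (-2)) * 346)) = -89167 / 2402624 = -0.04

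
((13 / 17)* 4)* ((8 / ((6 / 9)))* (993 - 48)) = 589680 / 17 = 34687.06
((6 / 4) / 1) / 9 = 1 / 6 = 0.17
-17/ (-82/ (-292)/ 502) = -1245964/ 41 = -30389.37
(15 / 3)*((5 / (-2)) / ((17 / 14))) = -175 / 17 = -10.29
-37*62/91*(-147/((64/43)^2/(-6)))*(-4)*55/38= 7348582395/126464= 58108.10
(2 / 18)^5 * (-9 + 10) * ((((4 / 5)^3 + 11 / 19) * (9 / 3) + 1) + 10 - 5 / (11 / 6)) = 301628 / 1542655125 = 0.00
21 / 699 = 0.03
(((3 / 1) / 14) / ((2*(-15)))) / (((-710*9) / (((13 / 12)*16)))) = 13 / 670950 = 0.00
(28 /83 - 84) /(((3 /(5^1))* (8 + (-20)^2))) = -0.34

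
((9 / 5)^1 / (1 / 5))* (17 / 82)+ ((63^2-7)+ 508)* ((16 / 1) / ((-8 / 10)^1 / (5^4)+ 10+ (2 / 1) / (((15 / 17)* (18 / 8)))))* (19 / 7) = 4701372787791 / 266520254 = 17639.83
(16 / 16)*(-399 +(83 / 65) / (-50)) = -1296833 / 3250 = -399.03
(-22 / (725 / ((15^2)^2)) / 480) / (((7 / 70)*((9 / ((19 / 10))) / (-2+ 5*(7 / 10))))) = -10.13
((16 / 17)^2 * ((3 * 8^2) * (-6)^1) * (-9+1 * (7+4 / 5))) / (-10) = -884736 / 7225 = -122.45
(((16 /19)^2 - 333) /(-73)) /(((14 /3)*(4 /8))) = 359871 /184471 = 1.95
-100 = -100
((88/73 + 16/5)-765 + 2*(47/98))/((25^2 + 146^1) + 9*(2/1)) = -13586078/14111265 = -0.96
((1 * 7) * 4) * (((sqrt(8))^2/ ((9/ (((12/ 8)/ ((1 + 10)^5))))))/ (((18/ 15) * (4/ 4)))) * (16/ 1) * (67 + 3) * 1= 313600/ 1449459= 0.22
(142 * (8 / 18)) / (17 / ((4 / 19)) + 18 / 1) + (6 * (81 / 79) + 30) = 130792 / 3555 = 36.79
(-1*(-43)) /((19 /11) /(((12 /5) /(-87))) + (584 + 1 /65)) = 122980 /1491209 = 0.08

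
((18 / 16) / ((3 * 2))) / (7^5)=3 / 268912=0.00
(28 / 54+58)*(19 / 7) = 30020 / 189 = 158.84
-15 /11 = -1.36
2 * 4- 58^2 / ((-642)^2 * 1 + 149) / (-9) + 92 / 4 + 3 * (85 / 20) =649406431 / 14843268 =43.75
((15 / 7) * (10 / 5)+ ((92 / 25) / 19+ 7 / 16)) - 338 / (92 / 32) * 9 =-1288658883 / 1223600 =-1053.17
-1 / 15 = -0.07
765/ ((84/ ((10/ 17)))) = 75/ 14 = 5.36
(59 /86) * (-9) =-531 /86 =-6.17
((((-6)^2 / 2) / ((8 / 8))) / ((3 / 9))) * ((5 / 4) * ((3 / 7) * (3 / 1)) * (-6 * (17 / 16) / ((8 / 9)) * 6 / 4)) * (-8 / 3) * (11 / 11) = 2489.67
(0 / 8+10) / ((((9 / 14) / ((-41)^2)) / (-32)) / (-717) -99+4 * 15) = -359976064 / 1403906649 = -0.26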